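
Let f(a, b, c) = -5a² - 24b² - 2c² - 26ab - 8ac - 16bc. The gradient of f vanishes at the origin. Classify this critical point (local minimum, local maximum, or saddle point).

saddle point

The Hessian at the origin is H = [[-10, -26, -8], [-26, -48, -16], [-8, -16, -4]].
Row-reducing H symmetrically gives the diagonal entries -10, 98/5, 60/49.
So there are 2 positive, 1 negative pivots.
H is indefinite, so the origin is a saddle point.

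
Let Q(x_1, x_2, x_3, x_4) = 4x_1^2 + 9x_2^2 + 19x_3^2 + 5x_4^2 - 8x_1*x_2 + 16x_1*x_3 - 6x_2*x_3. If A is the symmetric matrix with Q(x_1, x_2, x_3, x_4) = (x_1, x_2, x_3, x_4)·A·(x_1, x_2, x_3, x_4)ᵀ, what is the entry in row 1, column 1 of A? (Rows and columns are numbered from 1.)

4

The coefficient of x_1^2 in Q is 4, and that is exactly A[1,1].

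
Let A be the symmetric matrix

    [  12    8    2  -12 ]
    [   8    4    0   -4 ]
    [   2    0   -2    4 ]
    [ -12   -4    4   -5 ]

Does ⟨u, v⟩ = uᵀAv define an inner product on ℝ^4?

no

Applying the same elementary operations to the rows and columns of A produces a congruent diagonal matrix with entries 12, -4/3, -1, -1.
So there are 1 positive, 3 negative pivots.
Hence Q is indefinite.
⟨·,·⟩ is an inner product exactly when A is positive definite.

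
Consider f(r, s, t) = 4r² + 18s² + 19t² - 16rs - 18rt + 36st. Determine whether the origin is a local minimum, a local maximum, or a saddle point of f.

The Hessian at the origin is H = [[8, -16, -18], [-16, 36, 36], [-18, 36, 38]].
An LDLᵀ factorisation of H has diagonal entries 8, 4, -5/2.
That gives 2 positive, 1 negative pivots.
H is indefinite, so the origin is a saddle point.

saddle point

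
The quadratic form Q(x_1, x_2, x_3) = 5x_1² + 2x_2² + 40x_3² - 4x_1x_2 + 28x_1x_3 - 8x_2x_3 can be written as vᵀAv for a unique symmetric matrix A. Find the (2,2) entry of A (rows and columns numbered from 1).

2

The coefficient of x_2² in Q is 2, and that is exactly A[2,2].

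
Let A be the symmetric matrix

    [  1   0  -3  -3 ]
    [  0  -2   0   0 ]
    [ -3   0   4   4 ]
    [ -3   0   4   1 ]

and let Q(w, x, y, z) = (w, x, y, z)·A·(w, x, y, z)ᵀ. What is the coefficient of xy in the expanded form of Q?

The coefficient of xy is A[2,3] + A[3,2] = 2·0 = 0.

0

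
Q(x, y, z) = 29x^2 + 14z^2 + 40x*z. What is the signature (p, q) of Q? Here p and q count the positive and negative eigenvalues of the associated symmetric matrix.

(2, 0)

The associated matrix is A = [[29, 0, 20], [0, 0, 0], [20, 0, 14]].
Row-reducing A symmetrically gives the diagonal entries 29, 0, 6/29.
So there are 2 positive, 1 zero pivots.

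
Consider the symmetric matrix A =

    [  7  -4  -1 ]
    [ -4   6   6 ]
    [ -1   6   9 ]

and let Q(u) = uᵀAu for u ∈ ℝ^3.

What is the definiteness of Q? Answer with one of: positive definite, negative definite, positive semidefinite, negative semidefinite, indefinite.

positive definite

Symmetric row and column elimination reduces A to a congruent diagonal form with pivots 7, 26/7, 12/13.
That gives 3 positive pivots.
Hence Q is positive definite.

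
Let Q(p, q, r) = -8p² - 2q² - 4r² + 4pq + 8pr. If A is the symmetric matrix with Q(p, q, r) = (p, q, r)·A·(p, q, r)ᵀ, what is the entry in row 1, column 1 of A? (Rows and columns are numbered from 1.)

The coefficient of p² in Q is -8, and that is exactly A[1,1].

-8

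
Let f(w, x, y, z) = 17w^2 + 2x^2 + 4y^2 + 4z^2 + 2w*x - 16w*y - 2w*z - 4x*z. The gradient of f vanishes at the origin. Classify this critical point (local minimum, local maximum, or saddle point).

local minimum

The Hessian at the origin is H = [[34, 2, -16, -2], [2, 4, 0, -4], [-16, 0, 8, 0], [-2, -4, 0, 8]].
Congruent diagonalization of H (simultaneous row and column reduction) yields pivots 34, 66/17, 8/33, 4.
Counting signs: 4 positive.
H is positive definite, so the origin is a strict local minimum.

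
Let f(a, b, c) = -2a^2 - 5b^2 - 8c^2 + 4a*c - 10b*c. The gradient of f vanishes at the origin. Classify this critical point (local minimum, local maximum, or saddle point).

The Hessian at the origin is H = [[-4, 0, 4], [0, -10, -10], [4, -10, -16]].
Applying the same elementary operations to the rows and columns of H produces a congruent diagonal matrix with entries -4, -10, -2.
That gives 3 negative pivots.
H is negative definite, so the origin is a strict local maximum.

local maximum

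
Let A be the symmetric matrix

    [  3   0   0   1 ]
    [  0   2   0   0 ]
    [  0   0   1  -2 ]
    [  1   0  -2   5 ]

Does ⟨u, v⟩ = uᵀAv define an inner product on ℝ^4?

yes

Row-reducing A symmetrically gives the diagonal entries 3, 2, 1, 2/3.
So there are 4 positive pivots.
Hence Q is positive definite.
⟨·,·⟩ is an inner product exactly when A is positive definite.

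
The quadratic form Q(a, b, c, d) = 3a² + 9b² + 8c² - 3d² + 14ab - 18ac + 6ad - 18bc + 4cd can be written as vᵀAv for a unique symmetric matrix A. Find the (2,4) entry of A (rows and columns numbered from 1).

The coefficient of b·d in Q is 0. For a symmetric A this equals A[2,4] + A[4,2] = 2·A[2,4].
So A[2,4] = 0/2 = 0.

0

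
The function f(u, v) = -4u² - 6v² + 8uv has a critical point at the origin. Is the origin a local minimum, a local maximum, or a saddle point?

local maximum

The Hessian at the origin is H = [[-8, 8], [8, -12]].
det H = -8·-12 − (8)² = 32 > 0 and H[1,1] = -8 < 0, so H is negative definite.
Therefore the origin is a local maximum.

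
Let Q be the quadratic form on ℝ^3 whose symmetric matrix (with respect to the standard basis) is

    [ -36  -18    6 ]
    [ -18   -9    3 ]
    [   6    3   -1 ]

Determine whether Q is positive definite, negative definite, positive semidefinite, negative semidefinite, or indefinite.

Symmetric row and column elimination reduces A to a congruent diagonal form with pivots -36, 0, 0.
Counting signs: 1 negative, 2 zero.
Hence Q is negative semidefinite.

negative semidefinite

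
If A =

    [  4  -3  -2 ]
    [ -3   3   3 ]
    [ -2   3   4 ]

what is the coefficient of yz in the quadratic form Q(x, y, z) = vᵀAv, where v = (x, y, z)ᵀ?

6

The coefficient of yz is A[2,3] + A[3,2] = 2·3 = 6.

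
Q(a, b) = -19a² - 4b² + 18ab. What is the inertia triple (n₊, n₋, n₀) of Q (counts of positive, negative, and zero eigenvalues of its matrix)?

The associated matrix is A = [[-19, 9], [9, -4]].
Congruent diagonalization of A (simultaneous row and column reduction) yields pivots -19, 5/19.
So there are 1 positive, 1 negative pivots.

(1, 1, 0)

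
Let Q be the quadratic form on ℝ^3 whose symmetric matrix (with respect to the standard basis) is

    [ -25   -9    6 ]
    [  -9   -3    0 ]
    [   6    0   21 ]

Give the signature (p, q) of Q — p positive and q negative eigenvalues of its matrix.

Congruent diagonalization of A (simultaneous row and column reduction) yields pivots -25, 6/25, 3.
Counting signs: 2 positive, 1 negative.

(2, 1)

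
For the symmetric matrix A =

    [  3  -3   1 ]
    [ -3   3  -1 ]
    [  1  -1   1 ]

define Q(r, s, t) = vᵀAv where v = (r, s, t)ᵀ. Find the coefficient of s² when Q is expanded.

The coefficient of s² is the diagonal entry A[2,2] = 3.

3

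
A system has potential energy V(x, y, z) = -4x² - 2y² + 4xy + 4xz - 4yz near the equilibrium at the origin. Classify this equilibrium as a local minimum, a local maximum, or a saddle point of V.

The Hessian at the origin is H = [[-8, 4, 4], [4, -4, -4], [4, -4, 0]].
An LDLᵀ factorisation of H has diagonal entries -8, -2, 4.
That gives 1 positive, 2 negative pivots.
H is indefinite, so the origin is a saddle point.

saddle point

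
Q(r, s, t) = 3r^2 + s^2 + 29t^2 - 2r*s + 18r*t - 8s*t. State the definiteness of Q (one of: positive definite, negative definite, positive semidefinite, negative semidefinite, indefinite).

The symmetric matrix is A = [[3, -1, 9], [-1, 1, -4], [9, -4, 29]].
Applying the same elementary operations to the rows and columns of A produces a congruent diagonal matrix with entries 3, 2/3, 1/2.
Counting signs: 3 positive.
Hence Q is positive definite.

positive definite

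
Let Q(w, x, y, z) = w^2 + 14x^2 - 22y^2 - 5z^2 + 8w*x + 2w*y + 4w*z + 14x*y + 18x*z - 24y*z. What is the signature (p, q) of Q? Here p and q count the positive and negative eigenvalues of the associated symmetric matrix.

(1, 3)

The associated matrix is A = [[1, 4, 1, 2], [4, 14, 7, 9], [1, 7, -22, -12], [2, 9, -12, -5]].
Congruent diagonalization of A (simultaneous row and column reduction) yields pivots 1, -2, -37/2, -2/37.
So there are 1 positive, 3 negative pivots.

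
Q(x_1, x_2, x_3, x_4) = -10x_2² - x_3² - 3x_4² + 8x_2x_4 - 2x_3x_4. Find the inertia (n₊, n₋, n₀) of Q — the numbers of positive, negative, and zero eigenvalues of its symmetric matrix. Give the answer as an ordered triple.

The associated matrix is A = [[0, 0, 0, 0], [0, -10, 0, 4], [0, 0, -1, -1], [0, 4, -1, -3]].
Congruent diagonalization of A (simultaneous row and column reduction) yields pivots 0, -10, -1, -2/5.
So there are 3 negative, 1 zero pivots.

(0, 3, 1)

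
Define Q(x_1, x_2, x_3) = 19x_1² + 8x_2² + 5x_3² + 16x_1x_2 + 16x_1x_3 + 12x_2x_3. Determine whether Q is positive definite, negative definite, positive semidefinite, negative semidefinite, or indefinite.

positive definite

The symmetric matrix is A = [[19, 8, 8], [8, 8, 6], [8, 6, 5]].
An LDLᵀ factorisation of A has diagonal entries 19, 88/19, 3/22.
That gives 3 positive pivots.
Hence Q is positive definite.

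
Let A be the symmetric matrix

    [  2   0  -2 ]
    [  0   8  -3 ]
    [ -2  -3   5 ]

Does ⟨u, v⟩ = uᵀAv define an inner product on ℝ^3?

yes

Applying the same elementary operations to the rows and columns of A produces a congruent diagonal matrix with entries 2, 8, 15/8.
So there are 3 positive pivots.
Hence Q is positive definite.
⟨·,·⟩ is an inner product exactly when A is positive definite.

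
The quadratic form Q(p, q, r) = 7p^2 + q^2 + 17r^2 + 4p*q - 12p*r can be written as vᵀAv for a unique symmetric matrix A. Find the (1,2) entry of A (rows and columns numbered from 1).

2

The coefficient of p·q in Q is 4. For a symmetric A this equals A[1,2] + A[2,1] = 2·A[1,2].
So A[1,2] = 4/2 = 2.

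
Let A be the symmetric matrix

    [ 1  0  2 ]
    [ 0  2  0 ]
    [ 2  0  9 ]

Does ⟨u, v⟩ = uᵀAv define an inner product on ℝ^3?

Leading principal minors: Δ_1 = 1, Δ_2 = 2, Δ_3 = 10.
All leading principal minors are positive, so by Sylvester's criterion Q is positive definite.
⟨·,·⟩ is an inner product exactly when A is positive definite.

yes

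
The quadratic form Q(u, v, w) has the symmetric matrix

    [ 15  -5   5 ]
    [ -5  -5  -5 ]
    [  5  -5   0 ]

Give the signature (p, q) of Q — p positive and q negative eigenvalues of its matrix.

Congruent diagonalization of A (simultaneous row and column reduction) yields pivots 15, -20/3, 0.
Counting signs: 1 positive, 1 negative, 1 zero.

(1, 1)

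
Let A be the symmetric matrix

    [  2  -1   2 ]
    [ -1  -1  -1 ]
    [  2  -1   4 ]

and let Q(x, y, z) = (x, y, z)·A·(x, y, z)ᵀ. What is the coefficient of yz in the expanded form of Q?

-2

The coefficient of yz is A[2,3] + A[3,2] = 2·(-1) = -2.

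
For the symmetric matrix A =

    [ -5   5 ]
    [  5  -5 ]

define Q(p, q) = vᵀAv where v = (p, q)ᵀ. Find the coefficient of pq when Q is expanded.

The coefficient of pq is A[1,2] + A[2,1] = 2·5 = 10.

10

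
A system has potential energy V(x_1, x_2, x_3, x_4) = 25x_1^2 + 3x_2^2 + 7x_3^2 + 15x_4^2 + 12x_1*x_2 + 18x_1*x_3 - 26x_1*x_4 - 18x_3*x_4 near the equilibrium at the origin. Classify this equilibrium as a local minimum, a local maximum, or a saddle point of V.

The Hessian at the origin is H = [[50, 12, 18, -26], [12, 6, 0, 0], [18, 0, 14, -18], [-26, 0, -18, 30]].
Symmetric row and column elimination reduces H to a congruent diagonal form with pivots 50, 78/25, 20/13, 4.
So there are 4 positive pivots.
H is positive definite, so the origin is a strict local minimum.

local minimum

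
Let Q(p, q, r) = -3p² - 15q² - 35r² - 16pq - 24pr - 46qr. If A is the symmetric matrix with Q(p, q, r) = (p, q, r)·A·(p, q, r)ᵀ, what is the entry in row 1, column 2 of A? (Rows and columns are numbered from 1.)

The coefficient of p·q in Q is -16. For a symmetric A this equals A[1,2] + A[2,1] = 2·A[1,2].
So A[1,2] = -16/2 = -8.

-8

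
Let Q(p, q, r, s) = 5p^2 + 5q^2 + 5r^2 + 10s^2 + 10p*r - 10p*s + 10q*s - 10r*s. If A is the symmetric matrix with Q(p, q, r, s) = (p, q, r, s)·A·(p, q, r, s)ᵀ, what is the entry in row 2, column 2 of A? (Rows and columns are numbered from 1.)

5

The coefficient of q^2 in Q is 5, and that is exactly A[2,2].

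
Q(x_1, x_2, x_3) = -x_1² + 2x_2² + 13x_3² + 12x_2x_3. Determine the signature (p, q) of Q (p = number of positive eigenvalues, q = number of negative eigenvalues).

The symmetric matrix is A = [[-1, 0, 0], [0, 2, 6], [0, 6, 13]].
Applying the same elementary operations to the rows and columns of A produces a congruent diagonal matrix with entries -1, 2, -5.
So there are 1 positive, 2 negative pivots.

(1, 2)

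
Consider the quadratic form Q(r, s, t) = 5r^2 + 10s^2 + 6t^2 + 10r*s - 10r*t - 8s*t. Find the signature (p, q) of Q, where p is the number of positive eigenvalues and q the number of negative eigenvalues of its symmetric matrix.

The symmetric matrix is A = [[5, 5, -5], [5, 10, -4], [-5, -4, 6]].
Applying the same elementary operations to the rows and columns of A produces a congruent diagonal matrix with entries 5, 5, 4/5.
Counting signs: 3 positive.

(3, 0)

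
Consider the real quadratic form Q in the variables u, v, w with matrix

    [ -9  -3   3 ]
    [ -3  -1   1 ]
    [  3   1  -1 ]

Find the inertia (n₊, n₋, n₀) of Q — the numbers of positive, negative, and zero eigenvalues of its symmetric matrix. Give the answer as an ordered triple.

(0, 1, 2)

Symmetric row and column elimination reduces A to a congruent diagonal form with pivots -9, 0, 0.
So there are 1 negative, 2 zero pivots.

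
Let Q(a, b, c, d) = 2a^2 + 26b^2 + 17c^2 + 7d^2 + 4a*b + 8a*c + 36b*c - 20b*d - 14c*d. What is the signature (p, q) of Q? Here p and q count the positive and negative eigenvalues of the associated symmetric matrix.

(4, 0)

The symmetric matrix is A = [[2, 2, 4, 0], [2, 26, 18, -10], [4, 18, 17, -7], [0, -10, -7, 7]].
Congruent diagonalization of A (simultaneous row and column reduction) yields pivots 2, 24, 5/6, 6/5.
Counting signs: 4 positive.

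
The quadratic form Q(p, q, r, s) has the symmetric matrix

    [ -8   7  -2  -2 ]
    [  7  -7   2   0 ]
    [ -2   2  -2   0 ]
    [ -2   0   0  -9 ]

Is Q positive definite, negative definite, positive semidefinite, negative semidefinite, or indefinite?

Symmetric row and column elimination reduces A to a congruent diagonal form with pivots -8, -7/8, -10/7, -5.
So there are 4 negative pivots.
Hence Q is negative definite.

negative definite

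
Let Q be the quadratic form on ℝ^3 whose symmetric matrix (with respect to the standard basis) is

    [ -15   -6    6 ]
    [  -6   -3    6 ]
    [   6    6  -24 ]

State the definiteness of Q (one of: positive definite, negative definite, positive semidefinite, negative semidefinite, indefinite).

negative semidefinite

Applying the same elementary operations to the rows and columns of A produces a congruent diagonal matrix with entries -15, -3/5, 0.
Counting signs: 2 negative, 1 zero.
Hence Q is negative semidefinite.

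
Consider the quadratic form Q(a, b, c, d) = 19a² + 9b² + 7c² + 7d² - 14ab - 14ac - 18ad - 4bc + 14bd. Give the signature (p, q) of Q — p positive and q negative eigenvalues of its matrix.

(4, 0)

The associated matrix is A = [[19, -7, -7, -9], [-7, 9, -2, 7], [-7, -2, 7, 0], [-9, 7, 0, 7]].
Congruent diagonalization of A (simultaneous row and column reduction) yields pivots 19, 122/19, 141/122, 10/47.
Counting signs: 4 positive.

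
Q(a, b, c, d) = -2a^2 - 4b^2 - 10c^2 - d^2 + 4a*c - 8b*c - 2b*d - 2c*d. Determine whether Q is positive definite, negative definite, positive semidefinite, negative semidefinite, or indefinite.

negative definite

The symmetric matrix of Q is A = [[-2, 0, 2, 0], [0, -4, -4, -1], [2, -4, -10, -1], [0, -1, -1, -1]].
Leading principal minors: Δ_1 = -2, Δ_2 = 8, Δ_3 = -32, Δ_4 = 24.
The signs alternate starting with Δ_1 < 0, so by Sylvester's criterion Q is negative definite.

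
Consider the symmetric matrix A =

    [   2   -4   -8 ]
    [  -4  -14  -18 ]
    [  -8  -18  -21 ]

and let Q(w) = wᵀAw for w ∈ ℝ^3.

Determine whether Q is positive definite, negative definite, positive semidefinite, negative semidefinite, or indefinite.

indefinite

Applying the same elementary operations to the rows and columns of A produces a congruent diagonal matrix with entries 2, -22, -5/11.
Counting signs: 1 positive, 2 negative.
Hence Q is indefinite.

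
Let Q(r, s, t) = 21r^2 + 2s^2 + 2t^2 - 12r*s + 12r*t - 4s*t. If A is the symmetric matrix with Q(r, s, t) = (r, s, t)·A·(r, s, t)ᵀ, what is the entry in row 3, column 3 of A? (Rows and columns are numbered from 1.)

The coefficient of t^2 in Q is 2, and that is exactly A[3,3].

2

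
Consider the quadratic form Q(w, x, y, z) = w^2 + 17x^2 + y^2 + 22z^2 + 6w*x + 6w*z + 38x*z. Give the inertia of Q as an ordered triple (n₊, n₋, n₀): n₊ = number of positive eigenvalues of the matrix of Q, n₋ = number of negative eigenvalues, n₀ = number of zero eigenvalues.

(4, 0, 0)

The symmetric matrix is A = [[1, 3, 0, 3], [3, 17, 0, 19], [0, 0, 1, 0], [3, 19, 0, 22]].
Row-reducing A symmetrically gives the diagonal entries 1, 8, 1, 1/2.
That gives 4 positive pivots.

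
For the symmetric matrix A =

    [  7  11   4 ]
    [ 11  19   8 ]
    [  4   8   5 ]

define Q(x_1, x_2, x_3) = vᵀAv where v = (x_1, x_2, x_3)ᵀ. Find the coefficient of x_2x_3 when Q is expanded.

16

The coefficient of x_2x_3 is A[2,3] + A[3,2] = 2·8 = 16.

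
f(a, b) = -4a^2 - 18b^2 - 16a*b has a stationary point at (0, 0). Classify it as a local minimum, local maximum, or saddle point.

local maximum

The Hessian at the origin is H = [[-8, -16], [-16, -36]].
det H = -8·-36 − (-16)² = 32 > 0 and H[1,1] = -8 < 0, so H is negative definite.
Therefore the origin is a local maximum.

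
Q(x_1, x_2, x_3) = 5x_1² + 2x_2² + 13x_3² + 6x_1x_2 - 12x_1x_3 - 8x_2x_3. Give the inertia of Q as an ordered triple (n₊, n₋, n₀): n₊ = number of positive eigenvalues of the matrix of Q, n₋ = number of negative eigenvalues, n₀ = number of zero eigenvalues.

(3, 0, 0)

The associated matrix is A = [[5, 3, -6], [3, 2, -4], [-6, -4, 13]].
Symmetric row and column elimination reduces A to a congruent diagonal form with pivots 5, 1/5, 5.
That gives 3 positive pivots.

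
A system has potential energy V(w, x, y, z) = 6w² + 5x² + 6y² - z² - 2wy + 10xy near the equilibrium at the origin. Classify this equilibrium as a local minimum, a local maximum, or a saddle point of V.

The Hessian at the origin is H = [[12, 0, -2, 0], [0, 10, 10, 0], [-2, 10, 12, 0], [0, 0, 0, -2]].
Congruent diagonalization of H (simultaneous row and column reduction) yields pivots 12, 10, 5/3, -2.
So there are 3 positive, 1 negative pivots.
H is indefinite, so the origin is a saddle point.

saddle point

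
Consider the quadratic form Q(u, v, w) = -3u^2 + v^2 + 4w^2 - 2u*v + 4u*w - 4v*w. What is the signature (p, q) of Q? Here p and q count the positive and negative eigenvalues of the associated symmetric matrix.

(1, 1)

The associated matrix is A = [[-3, -1, 2], [-1, 1, -2], [2, -2, 4]].
Congruent diagonalization of A (simultaneous row and column reduction) yields pivots -3, 4/3, 0.
Counting signs: 1 positive, 1 negative, 1 zero.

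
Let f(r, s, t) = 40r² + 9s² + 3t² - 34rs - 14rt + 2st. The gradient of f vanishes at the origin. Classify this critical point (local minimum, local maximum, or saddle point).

saddle point

The Hessian at the origin is H = [[80, -34, -14], [-34, 18, 2], [-14, 2, 6]].
Symmetric row and column elimination reduces H to a congruent diagonal form with pivots 80, 71/20, -60/71.
That gives 2 positive, 1 negative pivots.
H is indefinite, so the origin is a saddle point.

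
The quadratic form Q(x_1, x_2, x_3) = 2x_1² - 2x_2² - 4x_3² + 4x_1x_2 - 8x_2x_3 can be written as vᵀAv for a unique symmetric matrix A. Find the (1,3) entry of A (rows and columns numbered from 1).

The coefficient of x_1·x_3 in Q is 0. For a symmetric A this equals A[1,3] + A[3,1] = 2·A[1,3].
So A[1,3] = 0/2 = 0.

0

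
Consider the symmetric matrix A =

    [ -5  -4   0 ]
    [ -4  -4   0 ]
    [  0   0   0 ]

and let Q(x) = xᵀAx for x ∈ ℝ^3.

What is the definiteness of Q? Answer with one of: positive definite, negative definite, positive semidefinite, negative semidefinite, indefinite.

Symmetric row and column elimination reduces A to a congruent diagonal form with pivots -5, -4/5, 0.
So there are 2 negative, 1 zero pivots.
Hence Q is negative semidefinite.

negative semidefinite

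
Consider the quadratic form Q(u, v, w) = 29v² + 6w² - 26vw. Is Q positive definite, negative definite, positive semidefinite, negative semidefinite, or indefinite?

positive semidefinite

The symmetric matrix is A = [[0, 0, 0], [0, 29, -13], [0, -13, 6]].
Applying the same elementary operations to the rows and columns of A produces a congruent diagonal matrix with entries 0, 29, 5/29.
That gives 2 positive, 1 zero pivots.
Hence Q is positive semidefinite.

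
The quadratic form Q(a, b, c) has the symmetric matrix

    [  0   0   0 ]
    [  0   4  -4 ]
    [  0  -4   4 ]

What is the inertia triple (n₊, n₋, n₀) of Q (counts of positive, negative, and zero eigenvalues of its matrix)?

(1, 0, 2)

Row-reducing A symmetrically gives the diagonal entries 0, 4, 0.
So there are 1 positive, 2 zero pivots.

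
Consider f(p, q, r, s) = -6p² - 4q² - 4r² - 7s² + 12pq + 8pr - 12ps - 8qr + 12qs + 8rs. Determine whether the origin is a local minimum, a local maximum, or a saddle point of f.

saddle point

The Hessian at the origin is H = [[-12, 12, 8, -12], [12, -8, -8, 12], [8, -8, -8, 8], [-12, 12, 8, -14]].
Congruent diagonalization of H (simultaneous row and column reduction) yields pivots -12, 4, -8/3, -2.
So there are 1 positive, 3 negative pivots.
H is indefinite, so the origin is a saddle point.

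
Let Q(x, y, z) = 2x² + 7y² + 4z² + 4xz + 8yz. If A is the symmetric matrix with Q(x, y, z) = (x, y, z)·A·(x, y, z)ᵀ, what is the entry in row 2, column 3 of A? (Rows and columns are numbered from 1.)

4

The coefficient of y·z in Q is 8. For a symmetric A this equals A[2,3] + A[3,2] = 2·A[2,3].
So A[2,3] = 8/2 = 4.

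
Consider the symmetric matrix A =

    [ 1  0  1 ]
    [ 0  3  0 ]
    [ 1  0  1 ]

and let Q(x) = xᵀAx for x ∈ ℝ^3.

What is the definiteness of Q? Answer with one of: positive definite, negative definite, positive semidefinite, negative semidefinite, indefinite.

positive semidefinite

Applying the same elementary operations to the rows and columns of A produces a congruent diagonal matrix with entries 1, 3, 0.
Counting signs: 2 positive, 1 zero.
Hence Q is positive semidefinite.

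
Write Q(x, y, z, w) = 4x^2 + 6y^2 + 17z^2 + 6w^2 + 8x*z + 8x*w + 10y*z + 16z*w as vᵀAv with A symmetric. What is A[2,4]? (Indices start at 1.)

The coefficient of y·w in Q is 0. For a symmetric A this equals A[2,4] + A[4,2] = 2·A[2,4].
So A[2,4] = 0/2 = 0.

0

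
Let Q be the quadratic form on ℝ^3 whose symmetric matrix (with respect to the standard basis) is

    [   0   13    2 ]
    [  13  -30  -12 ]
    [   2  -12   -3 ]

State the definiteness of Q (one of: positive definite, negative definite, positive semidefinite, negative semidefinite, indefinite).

indefinite

A is congruent to a diagonal matrix with 1 positive, 2 negative and 0 zero entries, so Q is indefinite.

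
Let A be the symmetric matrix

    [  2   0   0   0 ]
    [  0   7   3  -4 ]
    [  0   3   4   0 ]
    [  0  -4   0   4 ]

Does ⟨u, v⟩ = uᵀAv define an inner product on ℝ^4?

Leading principal minors: Δ_1 = 2, Δ_2 = 14, Δ_3 = 38, Δ_4 = 24.
All leading principal minors are positive, so by Sylvester's criterion Q is positive definite.
⟨·,·⟩ is an inner product exactly when A is positive definite.

yes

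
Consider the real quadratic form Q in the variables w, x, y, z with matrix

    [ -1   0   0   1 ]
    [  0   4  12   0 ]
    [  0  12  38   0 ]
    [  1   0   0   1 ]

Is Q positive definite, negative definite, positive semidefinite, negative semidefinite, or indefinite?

Congruent diagonalization of A (simultaneous row and column reduction) yields pivots -1, 4, 2, 2.
That gives 3 positive, 1 negative pivots.
Hence Q is indefinite.

indefinite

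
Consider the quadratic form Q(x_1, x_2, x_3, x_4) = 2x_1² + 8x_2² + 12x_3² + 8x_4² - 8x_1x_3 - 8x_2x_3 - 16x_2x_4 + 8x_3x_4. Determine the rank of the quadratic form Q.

The associated matrix is A = [[2, 0, -4, 0], [0, 8, -4, -8], [-4, -4, 12, 4], [0, -8, 4, 8]].
Congruent diagonalization of A (simultaneous row and column reduction) yields pivots 2, 8, 2, 0.
So there are 3 positive, 1 zero pivots.
The rank is the number of nonzero pivots: 3.

3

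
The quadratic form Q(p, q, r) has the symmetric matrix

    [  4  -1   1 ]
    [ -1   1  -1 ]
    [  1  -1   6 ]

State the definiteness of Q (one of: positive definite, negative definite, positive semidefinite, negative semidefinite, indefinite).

Leading principal minors: Δ_1 = 4, Δ_2 = 3, Δ_3 = 15.
All leading principal minors are positive, so by Sylvester's criterion Q is positive definite.

positive definite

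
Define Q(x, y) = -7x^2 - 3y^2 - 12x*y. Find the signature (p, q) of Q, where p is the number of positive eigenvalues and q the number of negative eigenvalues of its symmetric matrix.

The associated matrix is A = [[-7, -6], [-6, -3]].
Applying the same elementary operations to the rows and columns of A produces a congruent diagonal matrix with entries -7, 15/7.
That gives 1 positive, 1 negative pivots.

(1, 1)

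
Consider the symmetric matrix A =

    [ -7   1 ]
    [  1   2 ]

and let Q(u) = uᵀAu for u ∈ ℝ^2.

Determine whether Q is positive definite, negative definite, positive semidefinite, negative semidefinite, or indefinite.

indefinite

For the 2×2 matrix [[-7, 1], [1, 2]]: det = -7·2 − (1)² = -15, trace = -5.
det < 0 so the eigenvalues have opposite signs; the form is indefinite.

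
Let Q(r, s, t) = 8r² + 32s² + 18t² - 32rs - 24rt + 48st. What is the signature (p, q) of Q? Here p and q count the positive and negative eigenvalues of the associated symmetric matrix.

(1, 0)

The symmetric matrix is A = [[8, -16, -12], [-16, 32, 24], [-12, 24, 18]].
Row-reducing A symmetrically gives the diagonal entries 8, 0, 0.
Counting signs: 1 positive, 2 zero.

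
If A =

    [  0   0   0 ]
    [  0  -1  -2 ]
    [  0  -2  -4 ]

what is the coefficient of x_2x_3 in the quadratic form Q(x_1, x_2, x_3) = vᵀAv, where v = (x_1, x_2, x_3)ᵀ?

The coefficient of x_2x_3 is A[2,3] + A[3,2] = 2·(-2) = -4.

-4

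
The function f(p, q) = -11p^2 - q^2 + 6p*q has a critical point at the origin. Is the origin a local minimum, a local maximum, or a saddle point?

local maximum

The Hessian at the origin is H = [[-22, 6], [6, -2]].
det H = -22·-2 − (6)² = 8 > 0 and H[1,1] = -22 < 0, so H is negative definite.
Therefore the origin is a local maximum.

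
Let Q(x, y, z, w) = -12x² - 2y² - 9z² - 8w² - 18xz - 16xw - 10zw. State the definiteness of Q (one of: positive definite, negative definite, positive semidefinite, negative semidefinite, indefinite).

negative definite

The symmetric matrix of Q is A = [[-12, 0, -9, -8], [0, -2, 0, 0], [-9, 0, -9, -5], [-8, 0, -5, -8]].
Leading principal minors: Δ_1 = -12, Δ_2 = 24, Δ_3 = -54, Δ_4 = 120.
The signs alternate starting with Δ_1 < 0, so by Sylvester's criterion Q is negative definite.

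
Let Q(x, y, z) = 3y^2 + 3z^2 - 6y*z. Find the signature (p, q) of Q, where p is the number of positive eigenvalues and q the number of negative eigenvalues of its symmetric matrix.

(1, 0)

Write A = [[0, 0, 0], [0, 3, -3], [0, -3, 3]].
Congruent diagonalization of A (simultaneous row and column reduction) yields pivots 0, 3, 0.
Counting signs: 1 positive, 2 zero.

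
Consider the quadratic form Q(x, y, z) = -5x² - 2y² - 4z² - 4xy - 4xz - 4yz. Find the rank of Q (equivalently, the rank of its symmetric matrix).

The symmetric matrix is A = [[-5, -2, -2], [-2, -2, -2], [-2, -2, -4]].
Congruent diagonalization of A (simultaneous row and column reduction) yields pivots -5, -6/5, -2.
That gives 3 negative pivots.
The rank is the number of nonzero pivots: 3.

3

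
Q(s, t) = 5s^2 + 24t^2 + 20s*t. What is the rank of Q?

Write A = [[5, 10], [10, 24]].
Symmetric row and column elimination reduces A to a congruent diagonal form with pivots 5, 4.
So there are 2 positive pivots.
The rank is the number of nonzero pivots: 2.

2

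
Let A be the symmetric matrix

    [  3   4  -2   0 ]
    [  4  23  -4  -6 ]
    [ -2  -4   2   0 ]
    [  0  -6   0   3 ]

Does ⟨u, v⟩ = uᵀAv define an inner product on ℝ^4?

yes

Row-reducing A symmetrically gives the diagonal entries 3, 53/3, 30/53, 3/5.
So there are 4 positive pivots.
Hence Q is positive definite.
⟨·,·⟩ is an inner product exactly when A is positive definite.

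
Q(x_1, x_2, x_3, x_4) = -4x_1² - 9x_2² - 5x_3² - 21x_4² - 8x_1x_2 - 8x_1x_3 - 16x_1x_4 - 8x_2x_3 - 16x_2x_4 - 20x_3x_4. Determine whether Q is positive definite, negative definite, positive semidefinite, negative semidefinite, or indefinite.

The symmetric matrix of Q is A = [[-4, -4, -4, -8], [-4, -9, -4, -8], [-4, -4, -5, -10], [-8, -8, -10, -21]].
Leading principal minors: Δ_1 = -4, Δ_2 = 20, Δ_3 = -20, Δ_4 = 20.
The signs alternate starting with Δ_1 < 0, so by Sylvester's criterion Q is negative definite.

negative definite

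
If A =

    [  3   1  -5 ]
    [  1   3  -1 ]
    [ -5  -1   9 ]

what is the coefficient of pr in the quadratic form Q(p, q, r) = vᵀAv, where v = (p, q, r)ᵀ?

-10

The coefficient of pr is A[1,3] + A[3,1] = 2·(-5) = -10.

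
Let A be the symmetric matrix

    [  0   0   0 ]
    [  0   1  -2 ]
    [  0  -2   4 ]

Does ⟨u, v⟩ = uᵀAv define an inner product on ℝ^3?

Applying the same elementary operations to the rows and columns of A produces a congruent diagonal matrix with entries 0, 1, 0.
That gives 1 positive, 2 zero pivots.
Hence Q is positive semidefinite.
⟨·,·⟩ is an inner product exactly when A is positive definite.

no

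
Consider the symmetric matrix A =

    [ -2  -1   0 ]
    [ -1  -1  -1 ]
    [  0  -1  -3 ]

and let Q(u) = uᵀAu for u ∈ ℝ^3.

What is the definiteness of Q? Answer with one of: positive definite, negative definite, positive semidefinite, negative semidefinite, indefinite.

Applying the same elementary operations to the rows and columns of A produces a congruent diagonal matrix with entries -2, -1/2, -1.
Counting signs: 3 negative.
Hence Q is negative definite.

negative definite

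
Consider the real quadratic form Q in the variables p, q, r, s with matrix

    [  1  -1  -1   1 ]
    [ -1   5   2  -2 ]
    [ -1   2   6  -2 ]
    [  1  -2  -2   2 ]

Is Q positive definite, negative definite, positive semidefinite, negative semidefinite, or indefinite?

An LDLᵀ factorisation of A has diagonal entries 1, 4, 19/4, 12/19.
So there are 4 positive pivots.
Hence Q is positive definite.

positive definite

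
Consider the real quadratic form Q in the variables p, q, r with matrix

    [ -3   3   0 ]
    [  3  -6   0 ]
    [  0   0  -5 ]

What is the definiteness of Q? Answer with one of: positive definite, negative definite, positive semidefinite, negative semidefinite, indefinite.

Leading principal minors: Δ_1 = -3, Δ_2 = 9, Δ_3 = -45.
The signs alternate starting with Δ_1 < 0, so by Sylvester's criterion Q is negative definite.

negative definite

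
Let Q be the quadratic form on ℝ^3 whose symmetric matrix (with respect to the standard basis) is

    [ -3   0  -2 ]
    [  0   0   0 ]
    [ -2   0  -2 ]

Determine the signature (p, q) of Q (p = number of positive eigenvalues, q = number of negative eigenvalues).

(0, 2)

Row-reducing A symmetrically gives the diagonal entries -3, 0, -2/3.
That gives 2 negative, 1 zero pivots.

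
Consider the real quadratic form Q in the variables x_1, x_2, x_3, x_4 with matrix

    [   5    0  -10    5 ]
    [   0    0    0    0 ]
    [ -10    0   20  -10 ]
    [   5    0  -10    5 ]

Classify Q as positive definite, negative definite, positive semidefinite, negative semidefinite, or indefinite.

positive semidefinite

Row-reducing A symmetrically gives the diagonal entries 5, 0, 0, 0.
That gives 1 positive, 3 zero pivots.
Hence Q is positive semidefinite.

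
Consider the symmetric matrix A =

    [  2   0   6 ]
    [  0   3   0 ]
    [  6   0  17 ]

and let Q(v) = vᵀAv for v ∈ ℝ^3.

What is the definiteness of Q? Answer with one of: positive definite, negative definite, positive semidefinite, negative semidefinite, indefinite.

indefinite

An LDLᵀ factorisation of A has diagonal entries 2, 3, -1.
So there are 2 positive, 1 negative pivots.
Hence Q is indefinite.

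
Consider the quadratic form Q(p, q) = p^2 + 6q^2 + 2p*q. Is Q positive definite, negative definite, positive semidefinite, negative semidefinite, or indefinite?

The symmetric matrix of Q is A = [[1, 1], [1, 6]].
Leading principal minors: Δ_1 = 1, Δ_2 = 5.
All leading principal minors are positive, so by Sylvester's criterion Q is positive definite.

positive definite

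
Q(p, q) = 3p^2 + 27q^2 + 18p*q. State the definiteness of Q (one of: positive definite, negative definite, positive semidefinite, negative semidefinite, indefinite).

positive semidefinite

Write A = [[3, 9], [9, 27]].
Applying the same elementary operations to the rows and columns of A produces a congruent diagonal matrix with entries 3, 0.
So there are 1 positive, 1 zero pivots.
Hence Q is positive semidefinite.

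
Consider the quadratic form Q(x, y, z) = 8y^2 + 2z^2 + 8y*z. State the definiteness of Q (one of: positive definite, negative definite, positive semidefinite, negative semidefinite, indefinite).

The associated matrix is A = [[0, 0, 0], [0, 8, 4], [0, 4, 2]].
Symmetric row and column elimination reduces A to a congruent diagonal form with pivots 0, 8, 0.
Counting signs: 1 positive, 2 zero.
Hence Q is positive semidefinite.

positive semidefinite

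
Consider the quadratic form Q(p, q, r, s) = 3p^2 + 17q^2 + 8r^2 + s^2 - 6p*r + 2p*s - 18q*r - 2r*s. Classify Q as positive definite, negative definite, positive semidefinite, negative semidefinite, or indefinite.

The symmetric matrix is A = [[3, 0, -3, 1], [0, 17, -9, 0], [-3, -9, 8, -1], [1, 0, -1, 1]].
Row-reducing A symmetrically gives the diagonal entries 3, 17, 4/17, 2/3.
That gives 4 positive pivots.
Hence Q is positive definite.

positive definite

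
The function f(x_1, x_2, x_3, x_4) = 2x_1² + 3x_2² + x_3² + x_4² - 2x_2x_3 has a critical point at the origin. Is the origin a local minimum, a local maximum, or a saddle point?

local minimum

The Hessian at the origin is H = [[4, 0, 0, 0], [0, 6, -2, 0], [0, -2, 2, 0], [0, 0, 0, 2]].
An LDLᵀ factorisation of H has diagonal entries 4, 6, 4/3, 2.
Counting signs: 4 positive.
H is positive definite, so the origin is a strict local minimum.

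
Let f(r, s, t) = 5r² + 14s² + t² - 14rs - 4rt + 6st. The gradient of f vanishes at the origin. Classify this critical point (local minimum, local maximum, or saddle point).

The Hessian at the origin is H = [[10, -14, -4], [-14, 28, 6], [-4, 6, 2]].
Congruent diagonalization of H (simultaneous row and column reduction) yields pivots 10, 42/5, 8/21.
That gives 3 positive pivots.
H is positive definite, so the origin is a strict local minimum.

local minimum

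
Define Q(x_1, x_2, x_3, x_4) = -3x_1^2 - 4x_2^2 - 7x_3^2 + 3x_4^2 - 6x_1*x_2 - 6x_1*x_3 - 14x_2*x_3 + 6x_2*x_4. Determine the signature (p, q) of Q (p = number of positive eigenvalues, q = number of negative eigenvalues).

(1, 2)

The symmetric matrix is A = [[-3, -3, -3, 0], [-3, -4, -7, 3], [-3, -7, -7, 0], [0, 3, 0, 3]].
Applying the same elementary operations to the rows and columns of A produces a congruent diagonal matrix with entries -3, -1, 12, 0.
Counting signs: 1 positive, 2 negative, 1 zero.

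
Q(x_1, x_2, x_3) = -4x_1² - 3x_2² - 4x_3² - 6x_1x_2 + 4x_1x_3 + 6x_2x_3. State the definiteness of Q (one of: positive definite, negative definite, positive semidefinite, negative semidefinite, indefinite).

Write A = [[-4, -3, 2], [-3, -3, 3], [2, 3, -4]].
Symmetric row and column elimination reduces A to a congruent diagonal form with pivots -4, -3/4, 0.
That gives 2 negative, 1 zero pivots.
Hence Q is negative semidefinite.

negative semidefinite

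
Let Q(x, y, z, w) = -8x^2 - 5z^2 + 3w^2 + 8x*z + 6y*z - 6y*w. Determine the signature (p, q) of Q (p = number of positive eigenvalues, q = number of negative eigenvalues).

(1, 2)

The symmetric matrix is A = [[-8, 0, 4, 0], [0, 0, 3, -3], [4, 3, -5, 0], [0, -3, 0, 3]].
By Sylvester's law of inertia any congruent diagonalization of A has 1 positive, 2 negative and 1 zero entries.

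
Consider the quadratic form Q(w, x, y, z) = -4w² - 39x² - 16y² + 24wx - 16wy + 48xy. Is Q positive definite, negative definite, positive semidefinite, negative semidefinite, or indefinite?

The symmetric matrix is A = [[-4, 12, -8, 0], [12, -39, 24, 0], [-8, 24, -16, 0], [0, 0, 0, 0]].
Congruent diagonalization of A (simultaneous row and column reduction) yields pivots -4, -3, 0, 0.
That gives 2 negative, 2 zero pivots.
Hence Q is negative semidefinite.

negative semidefinite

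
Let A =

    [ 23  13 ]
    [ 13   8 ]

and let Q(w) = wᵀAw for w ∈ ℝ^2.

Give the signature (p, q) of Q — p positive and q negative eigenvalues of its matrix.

Symmetric row and column elimination reduces A to a congruent diagonal form with pivots 23, 15/23.
Counting signs: 2 positive.

(2, 0)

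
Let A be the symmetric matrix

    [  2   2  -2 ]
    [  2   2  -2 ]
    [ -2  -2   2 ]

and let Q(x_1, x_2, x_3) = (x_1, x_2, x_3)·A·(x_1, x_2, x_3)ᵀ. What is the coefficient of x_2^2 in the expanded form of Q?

The coefficient of x_2^2 is the diagonal entry A[2,2] = 2.

2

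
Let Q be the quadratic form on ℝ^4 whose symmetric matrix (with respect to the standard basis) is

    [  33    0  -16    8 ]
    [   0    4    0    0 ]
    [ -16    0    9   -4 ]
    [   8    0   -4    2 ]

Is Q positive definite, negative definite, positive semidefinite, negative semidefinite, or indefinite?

positive definite

Congruent diagonalization of A (simultaneous row and column reduction) yields pivots 33, 4, 41/33, 2/41.
That gives 4 positive pivots.
Hence Q is positive definite.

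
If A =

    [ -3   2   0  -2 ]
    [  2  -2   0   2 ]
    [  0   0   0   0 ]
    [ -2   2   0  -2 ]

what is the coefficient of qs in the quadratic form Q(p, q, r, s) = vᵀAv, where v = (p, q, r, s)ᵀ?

4

The coefficient of qs is A[2,4] + A[4,2] = 2·2 = 4.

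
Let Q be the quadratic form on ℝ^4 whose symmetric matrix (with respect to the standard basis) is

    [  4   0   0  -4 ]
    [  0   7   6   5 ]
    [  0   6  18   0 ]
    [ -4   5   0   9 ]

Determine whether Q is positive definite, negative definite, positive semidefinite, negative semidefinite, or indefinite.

Row-reducing A symmetrically gives the diagonal entries 4, 7, 90/7, 0.
Counting signs: 3 positive, 1 zero.
Hence Q is positive semidefinite.

positive semidefinite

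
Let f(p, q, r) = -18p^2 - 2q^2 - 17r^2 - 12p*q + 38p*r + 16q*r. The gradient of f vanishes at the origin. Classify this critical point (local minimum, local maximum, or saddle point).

saddle point

The Hessian at the origin is H = [[-36, -12, 38], [-12, -4, 16], [38, 16, -34]].
H is indefinite, so the origin is a saddle point.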